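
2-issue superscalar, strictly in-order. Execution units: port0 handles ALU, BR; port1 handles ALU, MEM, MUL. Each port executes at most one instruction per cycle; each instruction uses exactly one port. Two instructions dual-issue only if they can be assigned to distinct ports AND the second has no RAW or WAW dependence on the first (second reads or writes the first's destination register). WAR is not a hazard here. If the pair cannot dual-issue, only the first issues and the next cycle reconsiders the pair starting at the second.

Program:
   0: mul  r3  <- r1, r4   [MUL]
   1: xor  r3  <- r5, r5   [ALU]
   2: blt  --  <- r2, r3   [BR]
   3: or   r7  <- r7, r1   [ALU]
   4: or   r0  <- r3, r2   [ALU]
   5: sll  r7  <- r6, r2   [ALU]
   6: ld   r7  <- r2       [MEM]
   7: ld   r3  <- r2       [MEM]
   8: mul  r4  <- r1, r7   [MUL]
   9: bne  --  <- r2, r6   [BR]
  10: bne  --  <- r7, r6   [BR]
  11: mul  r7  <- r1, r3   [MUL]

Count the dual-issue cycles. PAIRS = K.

PAIRS = 4

#0 head=0: mul.MUL i0 WAW r3
#1 head=1: xor.ALU i1 RAW r3
#2 head=2: blt.BR;or.ALU i2+i3 2-wide
#3 head=4: or.ALU;sll.ALU i4+i5 2-wide
#4 head=6: ld.MEM i6 no-port MEM/MEM
#5 head=7: ld.MEM i7 no-port MEM/MUL
#6 head=8: mul.MUL;bne.BR i8+i9 2-wide
#7 head=10: bne.BR;mul.MUL i10+i11 2-wide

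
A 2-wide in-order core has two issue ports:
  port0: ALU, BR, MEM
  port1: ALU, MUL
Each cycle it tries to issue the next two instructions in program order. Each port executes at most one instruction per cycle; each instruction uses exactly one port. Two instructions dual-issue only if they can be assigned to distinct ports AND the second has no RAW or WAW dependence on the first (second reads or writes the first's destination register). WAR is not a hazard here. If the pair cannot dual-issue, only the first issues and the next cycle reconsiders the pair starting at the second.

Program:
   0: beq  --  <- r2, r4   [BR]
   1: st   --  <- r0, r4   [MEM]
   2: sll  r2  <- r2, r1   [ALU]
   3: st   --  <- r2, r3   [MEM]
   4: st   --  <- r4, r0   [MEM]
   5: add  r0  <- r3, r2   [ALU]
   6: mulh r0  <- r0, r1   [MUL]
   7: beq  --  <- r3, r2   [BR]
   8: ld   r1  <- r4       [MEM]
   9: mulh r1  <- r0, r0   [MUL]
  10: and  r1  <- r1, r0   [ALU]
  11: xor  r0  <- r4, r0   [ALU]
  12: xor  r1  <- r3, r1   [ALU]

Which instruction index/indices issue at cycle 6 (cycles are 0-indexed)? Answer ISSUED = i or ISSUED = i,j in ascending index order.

ISSUED = 9

c0: i0 beq  no-port BR/MEM
c1: i1,i2 st sll  2-wide
c2: i3 st  no-port MEM/MEM
c3: i4,i5 st add  2-wide
c4: i6,i7 mulh beq  2-wide
c5: i8 ld  WAW r1
c6: i9 mulh  RAW+WAW r1
c7: i10,i11 and xor  2-wide
c8: i12 xor  tail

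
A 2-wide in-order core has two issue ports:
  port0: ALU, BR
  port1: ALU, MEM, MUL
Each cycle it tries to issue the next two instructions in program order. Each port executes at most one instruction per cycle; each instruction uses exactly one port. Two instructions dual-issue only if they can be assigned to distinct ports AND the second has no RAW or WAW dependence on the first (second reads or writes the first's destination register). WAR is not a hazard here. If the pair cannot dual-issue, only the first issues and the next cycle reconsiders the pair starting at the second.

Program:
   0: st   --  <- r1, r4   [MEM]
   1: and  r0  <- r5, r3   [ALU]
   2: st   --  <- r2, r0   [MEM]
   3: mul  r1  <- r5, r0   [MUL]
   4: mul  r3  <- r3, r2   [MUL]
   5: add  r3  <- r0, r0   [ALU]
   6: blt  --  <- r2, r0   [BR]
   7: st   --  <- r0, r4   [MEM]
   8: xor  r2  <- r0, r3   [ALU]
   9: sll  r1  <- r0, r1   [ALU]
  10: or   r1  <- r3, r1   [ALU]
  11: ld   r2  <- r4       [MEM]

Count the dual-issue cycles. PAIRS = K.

PAIRS = 4

t=0 i0+i1:st+and ; 2-wide
t=1 i2:st ; no-port MEM/MUL
t=2 i3:mul ; no-port MUL/MUL
t=3 i4:mul ; WAW r3
t=4 i5+i6:add+blt ; 2-wide
t=5 i7+i8:st+xor ; 2-wide
t=6 i9:sll ; RAW+WAW r1
t=7 i10+i11:or+ld ; 2-wide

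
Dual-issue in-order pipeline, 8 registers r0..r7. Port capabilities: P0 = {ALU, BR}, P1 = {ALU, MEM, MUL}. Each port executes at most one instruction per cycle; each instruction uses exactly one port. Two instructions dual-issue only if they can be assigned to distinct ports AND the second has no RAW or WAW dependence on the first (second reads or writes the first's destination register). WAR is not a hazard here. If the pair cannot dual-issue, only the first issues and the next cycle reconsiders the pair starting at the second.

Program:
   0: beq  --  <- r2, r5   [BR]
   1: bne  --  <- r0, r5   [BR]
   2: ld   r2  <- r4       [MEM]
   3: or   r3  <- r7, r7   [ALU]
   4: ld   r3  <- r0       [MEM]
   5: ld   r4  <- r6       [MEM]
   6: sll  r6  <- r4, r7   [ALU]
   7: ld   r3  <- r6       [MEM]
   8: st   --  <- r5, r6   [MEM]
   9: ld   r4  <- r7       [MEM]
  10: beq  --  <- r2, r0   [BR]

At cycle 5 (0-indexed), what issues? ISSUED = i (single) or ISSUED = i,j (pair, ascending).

ISSUED = 6

#0 head=0: beq i0 no-port BR/BR
#1 head=1: bne;ld i1&i2 pair
#2 head=3: or i3 WAW r3
#3 head=4: ld i4 no-port MEM/MEM
#4 head=5: ld i5 RAW r4
#5 head=6: sll i6 RAW r6
#6 head=7: ld i7 no-port MEM/MEM
#7 head=8: st i8 no-port MEM/MEM
#8 head=9: ld;beq i9&i10 pair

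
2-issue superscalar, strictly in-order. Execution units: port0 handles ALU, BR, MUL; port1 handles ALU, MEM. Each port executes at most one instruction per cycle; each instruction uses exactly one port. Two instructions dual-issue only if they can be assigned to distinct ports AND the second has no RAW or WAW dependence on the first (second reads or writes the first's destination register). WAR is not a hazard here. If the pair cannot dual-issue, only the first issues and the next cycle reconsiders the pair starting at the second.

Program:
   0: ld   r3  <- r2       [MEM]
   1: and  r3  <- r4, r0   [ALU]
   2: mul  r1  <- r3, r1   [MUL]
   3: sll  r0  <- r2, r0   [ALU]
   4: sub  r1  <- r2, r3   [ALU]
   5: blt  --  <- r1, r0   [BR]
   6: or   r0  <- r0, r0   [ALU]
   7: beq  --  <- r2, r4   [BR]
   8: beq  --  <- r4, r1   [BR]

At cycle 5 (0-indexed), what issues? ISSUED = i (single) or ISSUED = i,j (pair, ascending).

ISSUED = 7

  cy0 -> i0 (ld.MEM) WAW r3
  cy1 -> i1 (and.ALU) RAW r3
  cy2 -> i2,i3 (mul.MUL/sll.ALU) dual
  cy3 -> i4 (sub.ALU) RAW r1
  cy4 -> i5,i6 (blt.BR/or.ALU) dual
  cy5 -> i7 (beq.BR) no-port BR/BR
  cy6 -> i8 (beq.BR) tail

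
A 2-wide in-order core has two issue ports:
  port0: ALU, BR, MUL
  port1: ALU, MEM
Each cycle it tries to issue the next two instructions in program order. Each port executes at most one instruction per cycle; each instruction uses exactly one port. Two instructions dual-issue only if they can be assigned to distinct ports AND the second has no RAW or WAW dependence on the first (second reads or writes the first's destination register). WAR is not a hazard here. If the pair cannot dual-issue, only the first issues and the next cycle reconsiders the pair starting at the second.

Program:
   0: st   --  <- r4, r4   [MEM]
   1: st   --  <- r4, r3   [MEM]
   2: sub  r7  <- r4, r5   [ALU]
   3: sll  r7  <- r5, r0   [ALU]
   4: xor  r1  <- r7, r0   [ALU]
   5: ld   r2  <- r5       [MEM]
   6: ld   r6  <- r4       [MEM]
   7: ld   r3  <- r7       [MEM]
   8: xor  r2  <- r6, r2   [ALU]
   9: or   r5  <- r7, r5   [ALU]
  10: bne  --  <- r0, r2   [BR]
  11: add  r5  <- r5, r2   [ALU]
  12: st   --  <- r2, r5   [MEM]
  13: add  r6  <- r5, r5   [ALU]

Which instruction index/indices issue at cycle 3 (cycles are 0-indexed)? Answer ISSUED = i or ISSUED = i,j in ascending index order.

ISSUED = 4,5

[0] i0  st  -- no-port MEM/MEM
[1] i1&i2  st sub  -- dual
[2] i3  sll  -- RAW r7
[3] i4&i5  xor ld  -- dual
[4] i6  ld  -- no-port MEM/MEM
[5] i7&i8  ld xor  -- dual
[6] i9&i10  or bne  -- dual
[7] i11  add  -- RAW r5
[8] i12&i13  st add  -- dual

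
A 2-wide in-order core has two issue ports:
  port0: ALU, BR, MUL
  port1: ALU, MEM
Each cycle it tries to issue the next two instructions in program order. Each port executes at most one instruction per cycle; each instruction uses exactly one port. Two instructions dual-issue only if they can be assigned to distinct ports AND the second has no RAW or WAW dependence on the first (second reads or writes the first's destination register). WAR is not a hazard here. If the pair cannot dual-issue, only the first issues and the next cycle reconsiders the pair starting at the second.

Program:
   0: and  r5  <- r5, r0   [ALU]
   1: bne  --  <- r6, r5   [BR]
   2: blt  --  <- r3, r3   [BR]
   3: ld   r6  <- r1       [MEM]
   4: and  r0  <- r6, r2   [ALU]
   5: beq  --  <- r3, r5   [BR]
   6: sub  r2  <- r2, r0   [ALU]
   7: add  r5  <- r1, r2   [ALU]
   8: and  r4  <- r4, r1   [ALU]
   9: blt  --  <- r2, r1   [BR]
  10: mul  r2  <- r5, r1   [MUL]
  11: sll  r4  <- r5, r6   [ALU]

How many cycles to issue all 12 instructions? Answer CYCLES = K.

0. and @i0  | RAW r5
1. bne @i1  | no-port BR/BR
2. blt;ld @i2+i3  | pair
3. and;beq @i4+i5  | pair
4. sub @i6  | RAW r2
5. add;and @i7+i8  | pair
6. blt @i9  | no-port BR/MUL
7. mul;sll @i10+i11  | pair

CYCLES = 8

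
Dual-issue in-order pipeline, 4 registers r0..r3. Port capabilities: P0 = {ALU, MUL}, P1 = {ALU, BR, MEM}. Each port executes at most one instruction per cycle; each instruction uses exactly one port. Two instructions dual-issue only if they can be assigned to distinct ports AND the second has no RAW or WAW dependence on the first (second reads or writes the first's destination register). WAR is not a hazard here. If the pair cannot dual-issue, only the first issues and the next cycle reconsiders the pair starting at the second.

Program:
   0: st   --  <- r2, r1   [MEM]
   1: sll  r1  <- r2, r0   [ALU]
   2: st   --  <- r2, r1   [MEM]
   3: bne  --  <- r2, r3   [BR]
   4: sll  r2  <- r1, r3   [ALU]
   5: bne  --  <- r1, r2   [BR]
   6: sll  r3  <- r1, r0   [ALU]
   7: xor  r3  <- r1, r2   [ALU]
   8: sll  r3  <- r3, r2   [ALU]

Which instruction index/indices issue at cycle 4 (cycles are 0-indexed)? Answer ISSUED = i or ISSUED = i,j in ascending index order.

0. st.MEM;sll.ALU @i0/i1  | pair
1. st.MEM @i2  | no-port MEM/BR
2. bne.BR;sll.ALU @i3/i4  | pair
3. bne.BR;sll.ALU @i5/i6  | pair
4. xor.ALU @i7  | RAW+WAW r3
5. sll.ALU @i8  | tail

ISSUED = 7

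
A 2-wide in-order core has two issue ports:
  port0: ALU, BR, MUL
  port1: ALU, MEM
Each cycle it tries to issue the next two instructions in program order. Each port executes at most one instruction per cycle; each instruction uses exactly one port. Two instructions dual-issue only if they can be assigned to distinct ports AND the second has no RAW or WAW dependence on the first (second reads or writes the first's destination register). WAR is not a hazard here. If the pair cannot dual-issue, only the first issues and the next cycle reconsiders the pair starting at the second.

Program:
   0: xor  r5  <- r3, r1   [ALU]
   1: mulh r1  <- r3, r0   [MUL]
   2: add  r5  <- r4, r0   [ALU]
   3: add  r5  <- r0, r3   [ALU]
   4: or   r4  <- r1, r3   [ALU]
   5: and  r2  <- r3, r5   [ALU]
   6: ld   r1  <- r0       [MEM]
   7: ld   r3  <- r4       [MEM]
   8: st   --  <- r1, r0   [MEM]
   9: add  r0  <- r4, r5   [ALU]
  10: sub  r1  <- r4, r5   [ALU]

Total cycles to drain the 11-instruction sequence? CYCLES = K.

  cy0 -> i0,i1 (xor/mulh) dual
  cy1 -> i2 (add) WAW r5
  cy2 -> i3,i4 (add/or) dual
  cy3 -> i5,i6 (and/ld) dual
  cy4 -> i7 (ld) no-port MEM/MEM
  cy5 -> i8,i9 (st/add) dual
  cy6 -> i10 (sub) tail

CYCLES = 7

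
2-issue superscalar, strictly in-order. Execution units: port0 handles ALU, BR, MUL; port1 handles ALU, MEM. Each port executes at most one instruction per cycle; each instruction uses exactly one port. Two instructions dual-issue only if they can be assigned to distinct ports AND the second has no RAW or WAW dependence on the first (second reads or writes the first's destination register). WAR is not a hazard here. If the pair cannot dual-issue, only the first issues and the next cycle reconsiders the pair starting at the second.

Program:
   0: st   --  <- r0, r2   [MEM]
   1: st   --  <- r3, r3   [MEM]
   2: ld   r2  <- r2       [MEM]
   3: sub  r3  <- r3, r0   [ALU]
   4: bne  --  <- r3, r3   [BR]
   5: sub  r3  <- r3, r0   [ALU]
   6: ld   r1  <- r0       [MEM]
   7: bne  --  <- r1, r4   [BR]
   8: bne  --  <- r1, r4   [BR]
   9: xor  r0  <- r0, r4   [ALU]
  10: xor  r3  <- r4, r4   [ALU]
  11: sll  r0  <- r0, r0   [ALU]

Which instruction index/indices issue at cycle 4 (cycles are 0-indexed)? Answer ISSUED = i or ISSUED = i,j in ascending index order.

#0 head=0: st.MEM i0 no-port MEM/MEM
#1 head=1: st.MEM i1 no-port MEM/MEM
#2 head=2: ld.MEM;sub.ALU i2+i3 dual
#3 head=4: bne.BR;sub.ALU i4+i5 dual
#4 head=6: ld.MEM i6 RAW r1
#5 head=7: bne.BR i7 no-port BR/BR
#6 head=8: bne.BR;xor.ALU i8+i9 dual
#7 head=10: xor.ALU;sll.ALU i10+i11 dual

ISSUED = 6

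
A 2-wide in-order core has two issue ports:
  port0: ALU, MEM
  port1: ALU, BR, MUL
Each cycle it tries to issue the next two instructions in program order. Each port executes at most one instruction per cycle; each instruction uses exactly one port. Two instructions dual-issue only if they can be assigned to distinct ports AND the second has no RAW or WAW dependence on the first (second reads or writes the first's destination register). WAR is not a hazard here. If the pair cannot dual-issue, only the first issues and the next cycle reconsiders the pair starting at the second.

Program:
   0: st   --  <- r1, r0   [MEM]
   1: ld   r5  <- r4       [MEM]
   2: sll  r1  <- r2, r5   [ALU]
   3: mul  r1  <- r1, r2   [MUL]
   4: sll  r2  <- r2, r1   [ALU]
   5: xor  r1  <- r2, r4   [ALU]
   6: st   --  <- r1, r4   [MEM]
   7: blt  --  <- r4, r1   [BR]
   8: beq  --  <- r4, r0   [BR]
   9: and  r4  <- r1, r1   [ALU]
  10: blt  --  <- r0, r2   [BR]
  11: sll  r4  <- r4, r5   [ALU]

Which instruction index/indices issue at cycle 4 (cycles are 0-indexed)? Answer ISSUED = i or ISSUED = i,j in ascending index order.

[0] i0  st.MEM  -- no-port MEM/MEM
[1] i1  ld.MEM  -- RAW r5
[2] i2  sll.ALU  -- RAW+WAW r1
[3] i3  mul.MUL  -- RAW r1
[4] i4  sll.ALU  -- RAW r2
[5] i5  xor.ALU  -- RAW r1
[6] i6/i7  st.MEM+blt.BR  -- dual
[7] i8/i9  beq.BR+and.ALU  -- dual
[8] i10/i11  blt.BR+sll.ALU  -- dual

ISSUED = 4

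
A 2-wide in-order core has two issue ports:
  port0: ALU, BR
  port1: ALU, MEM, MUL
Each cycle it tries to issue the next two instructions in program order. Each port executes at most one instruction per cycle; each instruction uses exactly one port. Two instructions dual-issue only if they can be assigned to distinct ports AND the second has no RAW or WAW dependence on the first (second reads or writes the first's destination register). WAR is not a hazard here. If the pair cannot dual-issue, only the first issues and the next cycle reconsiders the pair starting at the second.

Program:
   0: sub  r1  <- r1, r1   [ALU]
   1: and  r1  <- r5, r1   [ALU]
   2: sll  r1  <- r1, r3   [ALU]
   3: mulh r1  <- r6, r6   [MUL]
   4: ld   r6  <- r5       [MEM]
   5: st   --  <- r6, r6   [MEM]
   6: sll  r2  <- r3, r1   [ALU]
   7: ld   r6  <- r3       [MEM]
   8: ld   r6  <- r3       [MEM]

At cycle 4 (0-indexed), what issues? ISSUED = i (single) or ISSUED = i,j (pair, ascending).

ISSUED = 4

  cy0 -> i0 (sub) RAW+WAW r1
  cy1 -> i1 (and) RAW+WAW r1
  cy2 -> i2 (sll) WAW r1
  cy3 -> i3 (mulh) no-port MUL/MEM
  cy4 -> i4 (ld) no-port MEM/MEM
  cy5 -> i5&i6 (st+sll) 2-wide
  cy6 -> i7 (ld) no-port MEM/MEM
  cy7 -> i8 (ld) tail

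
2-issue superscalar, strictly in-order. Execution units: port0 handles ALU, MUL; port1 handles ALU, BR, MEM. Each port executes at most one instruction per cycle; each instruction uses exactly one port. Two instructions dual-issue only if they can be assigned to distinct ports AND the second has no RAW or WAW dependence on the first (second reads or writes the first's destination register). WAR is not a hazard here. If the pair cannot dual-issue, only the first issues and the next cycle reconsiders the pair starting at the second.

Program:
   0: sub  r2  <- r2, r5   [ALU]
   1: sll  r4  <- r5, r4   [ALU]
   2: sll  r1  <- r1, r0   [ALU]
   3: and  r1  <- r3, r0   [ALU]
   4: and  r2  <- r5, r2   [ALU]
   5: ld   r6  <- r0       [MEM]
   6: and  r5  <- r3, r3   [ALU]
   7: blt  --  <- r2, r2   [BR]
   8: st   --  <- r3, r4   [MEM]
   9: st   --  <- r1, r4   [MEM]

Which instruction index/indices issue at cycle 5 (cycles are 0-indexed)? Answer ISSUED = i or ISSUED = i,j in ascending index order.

c0: i0,i1 sub sll  dual
c1: i2 sll  WAW r1
c2: i3,i4 and and  dual
c3: i5,i6 ld and  dual
c4: i7 blt  no-port BR/MEM
c5: i8 st  no-port MEM/MEM
c6: i9 st  tail

ISSUED = 8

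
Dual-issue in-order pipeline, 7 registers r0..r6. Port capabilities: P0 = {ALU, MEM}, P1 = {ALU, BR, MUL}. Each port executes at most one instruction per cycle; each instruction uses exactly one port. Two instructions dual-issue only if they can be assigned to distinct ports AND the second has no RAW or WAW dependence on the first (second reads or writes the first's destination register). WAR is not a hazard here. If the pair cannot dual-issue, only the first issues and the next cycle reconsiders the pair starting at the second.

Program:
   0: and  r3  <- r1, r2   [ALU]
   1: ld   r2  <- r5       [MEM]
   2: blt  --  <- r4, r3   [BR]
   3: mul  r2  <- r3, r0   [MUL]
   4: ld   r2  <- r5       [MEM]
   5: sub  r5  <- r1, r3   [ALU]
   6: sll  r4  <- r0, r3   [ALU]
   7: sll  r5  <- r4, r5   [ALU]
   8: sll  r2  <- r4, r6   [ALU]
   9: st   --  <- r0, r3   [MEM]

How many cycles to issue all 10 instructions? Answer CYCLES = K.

CYCLES = 7

[0] i0/i1  and ld  -- 2-wide
[1] i2  blt  -- no-port BR/MUL
[2] i3  mul  -- WAW r2
[3] i4/i5  ld sub  -- 2-wide
[4] i6  sll  -- RAW r4
[5] i7/i8  sll sll  -- 2-wide
[6] i9  st  -- tail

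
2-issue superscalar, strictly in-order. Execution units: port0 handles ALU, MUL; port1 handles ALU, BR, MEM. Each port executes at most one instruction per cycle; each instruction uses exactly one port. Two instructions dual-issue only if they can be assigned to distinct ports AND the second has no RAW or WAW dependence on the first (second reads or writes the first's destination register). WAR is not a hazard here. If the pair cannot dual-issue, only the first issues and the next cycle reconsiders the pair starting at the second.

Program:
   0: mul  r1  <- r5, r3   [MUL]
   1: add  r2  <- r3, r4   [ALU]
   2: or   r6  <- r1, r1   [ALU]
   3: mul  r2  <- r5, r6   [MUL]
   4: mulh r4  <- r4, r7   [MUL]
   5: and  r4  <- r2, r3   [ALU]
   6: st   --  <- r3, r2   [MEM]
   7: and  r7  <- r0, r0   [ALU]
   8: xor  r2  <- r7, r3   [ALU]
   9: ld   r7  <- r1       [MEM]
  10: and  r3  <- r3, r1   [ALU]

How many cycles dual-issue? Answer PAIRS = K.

PAIRS = 3

[0] i0&i1  mul.MUL/add.ALU  -- dual
[1] i2  or.ALU  -- RAW r6
[2] i3  mul.MUL  -- no-port MUL/MUL
[3] i4  mulh.MUL  -- WAW r4
[4] i5&i6  and.ALU/st.MEM  -- dual
[5] i7  and.ALU  -- RAW r7
[6] i8&i9  xor.ALU/ld.MEM  -- dual
[7] i10  and.ALU  -- tail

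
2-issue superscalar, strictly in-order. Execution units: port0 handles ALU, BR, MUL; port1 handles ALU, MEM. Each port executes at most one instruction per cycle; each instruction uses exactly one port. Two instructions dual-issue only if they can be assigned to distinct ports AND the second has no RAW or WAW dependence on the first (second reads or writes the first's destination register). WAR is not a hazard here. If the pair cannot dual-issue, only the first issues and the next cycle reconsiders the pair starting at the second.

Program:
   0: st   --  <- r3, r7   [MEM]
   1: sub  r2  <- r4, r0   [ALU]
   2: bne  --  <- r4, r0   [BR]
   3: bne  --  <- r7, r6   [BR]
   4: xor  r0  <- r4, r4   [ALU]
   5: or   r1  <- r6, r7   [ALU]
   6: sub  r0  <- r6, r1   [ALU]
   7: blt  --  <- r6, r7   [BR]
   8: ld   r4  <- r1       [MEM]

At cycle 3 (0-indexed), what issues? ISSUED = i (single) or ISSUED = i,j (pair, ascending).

ISSUED = 5

[0] i0,i1  st.MEM+sub.ALU  -- dual
[1] i2  bne.BR  -- no-port BR/BR
[2] i3,i4  bne.BR+xor.ALU  -- dual
[3] i5  or.ALU  -- RAW r1
[4] i6,i7  sub.ALU+blt.BR  -- dual
[5] i8  ld.MEM  -- tail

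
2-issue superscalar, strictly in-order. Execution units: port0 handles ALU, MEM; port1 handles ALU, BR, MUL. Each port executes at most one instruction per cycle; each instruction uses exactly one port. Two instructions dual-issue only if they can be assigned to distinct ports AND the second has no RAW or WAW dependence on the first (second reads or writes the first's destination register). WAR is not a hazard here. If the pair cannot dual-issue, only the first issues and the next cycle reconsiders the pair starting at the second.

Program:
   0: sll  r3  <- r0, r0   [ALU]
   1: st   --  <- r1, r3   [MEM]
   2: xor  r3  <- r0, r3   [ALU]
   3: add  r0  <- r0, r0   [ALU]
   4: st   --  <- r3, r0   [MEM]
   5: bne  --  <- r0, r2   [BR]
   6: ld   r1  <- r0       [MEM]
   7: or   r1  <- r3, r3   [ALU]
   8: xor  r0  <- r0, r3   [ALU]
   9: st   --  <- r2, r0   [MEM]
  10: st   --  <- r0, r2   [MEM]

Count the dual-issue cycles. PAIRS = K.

t=0 i0:sll ; RAW r3
t=1 i1/i2:st/xor ; 2-wide
t=2 i3:add ; RAW r0
t=3 i4/i5:st/bne ; 2-wide
t=4 i6:ld ; WAW r1
t=5 i7/i8:or/xor ; 2-wide
t=6 i9:st ; no-port MEM/MEM
t=7 i10:st ; tail

PAIRS = 3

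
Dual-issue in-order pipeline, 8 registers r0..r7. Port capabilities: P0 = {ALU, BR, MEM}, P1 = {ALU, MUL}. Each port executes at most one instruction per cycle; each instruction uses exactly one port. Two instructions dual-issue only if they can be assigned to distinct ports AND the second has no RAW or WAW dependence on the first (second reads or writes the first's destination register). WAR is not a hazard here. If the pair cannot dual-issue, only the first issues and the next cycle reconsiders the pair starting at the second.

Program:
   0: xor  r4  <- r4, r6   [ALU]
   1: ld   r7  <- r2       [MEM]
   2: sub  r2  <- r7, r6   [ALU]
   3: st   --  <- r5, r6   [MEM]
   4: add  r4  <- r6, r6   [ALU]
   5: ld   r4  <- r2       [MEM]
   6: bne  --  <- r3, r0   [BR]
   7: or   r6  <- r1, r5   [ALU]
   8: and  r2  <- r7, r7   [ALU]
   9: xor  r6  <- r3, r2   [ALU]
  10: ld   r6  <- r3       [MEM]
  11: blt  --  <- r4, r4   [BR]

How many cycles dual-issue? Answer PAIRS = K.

PAIRS = 3

c0: i0&i1 xor.ALU/ld.MEM  pair
c1: i2&i3 sub.ALU/st.MEM  pair
c2: i4 add.ALU  WAW r4
c3: i5 ld.MEM  no-port MEM/BR
c4: i6&i7 bne.BR/or.ALU  pair
c5: i8 and.ALU  RAW r2
c6: i9 xor.ALU  WAW r6
c7: i10 ld.MEM  no-port MEM/BR
c8: i11 blt.BR  tail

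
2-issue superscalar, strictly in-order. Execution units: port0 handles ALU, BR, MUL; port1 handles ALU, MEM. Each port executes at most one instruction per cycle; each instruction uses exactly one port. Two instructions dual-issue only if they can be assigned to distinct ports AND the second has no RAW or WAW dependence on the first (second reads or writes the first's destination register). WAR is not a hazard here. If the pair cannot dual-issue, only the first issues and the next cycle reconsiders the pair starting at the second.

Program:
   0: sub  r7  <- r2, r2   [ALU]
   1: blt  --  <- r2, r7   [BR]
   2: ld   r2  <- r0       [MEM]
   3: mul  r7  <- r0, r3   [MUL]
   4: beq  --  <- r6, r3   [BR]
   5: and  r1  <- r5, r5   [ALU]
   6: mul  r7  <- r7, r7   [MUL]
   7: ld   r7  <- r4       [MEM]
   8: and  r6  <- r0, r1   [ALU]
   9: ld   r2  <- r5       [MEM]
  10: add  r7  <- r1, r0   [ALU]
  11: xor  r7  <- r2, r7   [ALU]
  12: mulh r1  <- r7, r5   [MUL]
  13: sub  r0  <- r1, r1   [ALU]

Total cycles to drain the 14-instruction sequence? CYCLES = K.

CYCLES = 10

#0 head=0: sub.ALU i0 RAW r7
#1 head=1: blt.BR/ld.MEM i1+i2 2-wide
#2 head=3: mul.MUL i3 no-port MUL/BR
#3 head=4: beq.BR/and.ALU i4+i5 2-wide
#4 head=6: mul.MUL i6 WAW r7
#5 head=7: ld.MEM/and.ALU i7+i8 2-wide
#6 head=9: ld.MEM/add.ALU i9+i10 2-wide
#7 head=11: xor.ALU i11 RAW r7
#8 head=12: mulh.MUL i12 RAW r1
#9 head=13: sub.ALU i13 tail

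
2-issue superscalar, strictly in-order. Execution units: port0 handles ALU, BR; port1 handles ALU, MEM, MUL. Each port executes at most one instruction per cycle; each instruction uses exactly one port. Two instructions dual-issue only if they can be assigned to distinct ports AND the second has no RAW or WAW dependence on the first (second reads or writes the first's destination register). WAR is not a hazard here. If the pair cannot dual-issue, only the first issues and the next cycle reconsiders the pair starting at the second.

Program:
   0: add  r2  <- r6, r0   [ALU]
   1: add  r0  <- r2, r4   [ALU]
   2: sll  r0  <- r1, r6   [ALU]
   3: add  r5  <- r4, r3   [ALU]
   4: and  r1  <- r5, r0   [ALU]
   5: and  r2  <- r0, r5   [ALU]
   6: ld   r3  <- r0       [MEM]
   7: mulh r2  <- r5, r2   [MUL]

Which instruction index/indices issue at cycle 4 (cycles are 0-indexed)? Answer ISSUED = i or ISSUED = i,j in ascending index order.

[0] i0  add  -- RAW r2
[1] i1  add  -- WAW r0
[2] i2,i3  sll;add  -- pair
[3] i4,i5  and;and  -- pair
[4] i6  ld  -- no-port MEM/MUL
[5] i7  mulh  -- tail

ISSUED = 6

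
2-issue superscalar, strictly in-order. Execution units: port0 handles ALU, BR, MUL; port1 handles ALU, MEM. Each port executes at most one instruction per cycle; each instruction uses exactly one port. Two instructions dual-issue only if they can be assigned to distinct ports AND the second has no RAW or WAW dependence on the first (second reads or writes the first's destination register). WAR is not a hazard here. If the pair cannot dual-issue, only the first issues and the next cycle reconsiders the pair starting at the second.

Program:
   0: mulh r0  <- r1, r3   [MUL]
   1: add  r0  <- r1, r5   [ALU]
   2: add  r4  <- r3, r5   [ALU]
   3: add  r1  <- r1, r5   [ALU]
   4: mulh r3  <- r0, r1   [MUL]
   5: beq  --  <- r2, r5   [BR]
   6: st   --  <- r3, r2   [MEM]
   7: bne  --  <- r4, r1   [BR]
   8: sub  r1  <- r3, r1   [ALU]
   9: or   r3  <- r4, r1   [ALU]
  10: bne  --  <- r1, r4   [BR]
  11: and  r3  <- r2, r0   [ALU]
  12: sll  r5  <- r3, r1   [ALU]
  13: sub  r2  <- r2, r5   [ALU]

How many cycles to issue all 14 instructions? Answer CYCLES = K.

CYCLES = 10

[0] i0  mulh.MUL  -- WAW r0
[1] i1&i2  add.ALU+add.ALU  -- 2-wide
[2] i3  add.ALU  -- RAW r1
[3] i4  mulh.MUL  -- no-port MUL/BR
[4] i5&i6  beq.BR+st.MEM  -- 2-wide
[5] i7&i8  bne.BR+sub.ALU  -- 2-wide
[6] i9&i10  or.ALU+bne.BR  -- 2-wide
[7] i11  and.ALU  -- RAW r3
[8] i12  sll.ALU  -- RAW r5
[9] i13  sub.ALU  -- tail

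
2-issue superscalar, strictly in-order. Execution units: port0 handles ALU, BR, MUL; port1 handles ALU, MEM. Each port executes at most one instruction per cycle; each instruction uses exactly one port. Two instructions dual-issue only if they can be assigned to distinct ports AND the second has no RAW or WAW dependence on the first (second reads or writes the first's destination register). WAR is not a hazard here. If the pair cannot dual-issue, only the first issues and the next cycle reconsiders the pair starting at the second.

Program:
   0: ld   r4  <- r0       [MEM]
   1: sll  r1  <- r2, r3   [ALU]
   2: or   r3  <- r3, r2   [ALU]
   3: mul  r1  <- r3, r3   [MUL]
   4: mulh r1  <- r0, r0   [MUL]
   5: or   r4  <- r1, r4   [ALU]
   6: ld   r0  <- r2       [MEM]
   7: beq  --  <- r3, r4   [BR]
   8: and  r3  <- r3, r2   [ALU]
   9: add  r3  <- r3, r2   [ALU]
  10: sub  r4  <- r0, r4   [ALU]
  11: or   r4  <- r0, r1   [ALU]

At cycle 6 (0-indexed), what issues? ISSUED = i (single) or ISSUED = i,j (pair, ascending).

ISSUED = 9,10

t=0 i0/i1:ld+sll ; pair
t=1 i2:or ; RAW r3
t=2 i3:mul ; no-port MUL/MUL
t=3 i4:mulh ; RAW r1
t=4 i5/i6:or+ld ; pair
t=5 i7/i8:beq+and ; pair
t=6 i9/i10:add+sub ; pair
t=7 i11:or ; tail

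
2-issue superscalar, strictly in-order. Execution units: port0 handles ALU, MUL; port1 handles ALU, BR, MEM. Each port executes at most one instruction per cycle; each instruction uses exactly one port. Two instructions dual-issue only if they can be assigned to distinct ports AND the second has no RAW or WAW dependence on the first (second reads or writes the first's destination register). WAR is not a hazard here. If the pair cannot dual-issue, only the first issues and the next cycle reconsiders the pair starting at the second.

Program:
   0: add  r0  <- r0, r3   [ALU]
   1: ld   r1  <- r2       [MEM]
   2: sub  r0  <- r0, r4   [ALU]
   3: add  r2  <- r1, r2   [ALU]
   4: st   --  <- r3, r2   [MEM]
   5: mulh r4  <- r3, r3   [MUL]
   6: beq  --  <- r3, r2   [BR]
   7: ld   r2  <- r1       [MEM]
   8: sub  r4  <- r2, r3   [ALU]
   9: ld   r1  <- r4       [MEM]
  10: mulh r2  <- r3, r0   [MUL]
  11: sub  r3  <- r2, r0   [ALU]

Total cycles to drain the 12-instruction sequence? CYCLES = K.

CYCLES = 8

c0: i0+i1 add.ALU+ld.MEM  2-wide
c1: i2+i3 sub.ALU+add.ALU  2-wide
c2: i4+i5 st.MEM+mulh.MUL  2-wide
c3: i6 beq.BR  no-port BR/MEM
c4: i7 ld.MEM  RAW r2
c5: i8 sub.ALU  RAW r4
c6: i9+i10 ld.MEM+mulh.MUL  2-wide
c7: i11 sub.ALU  tail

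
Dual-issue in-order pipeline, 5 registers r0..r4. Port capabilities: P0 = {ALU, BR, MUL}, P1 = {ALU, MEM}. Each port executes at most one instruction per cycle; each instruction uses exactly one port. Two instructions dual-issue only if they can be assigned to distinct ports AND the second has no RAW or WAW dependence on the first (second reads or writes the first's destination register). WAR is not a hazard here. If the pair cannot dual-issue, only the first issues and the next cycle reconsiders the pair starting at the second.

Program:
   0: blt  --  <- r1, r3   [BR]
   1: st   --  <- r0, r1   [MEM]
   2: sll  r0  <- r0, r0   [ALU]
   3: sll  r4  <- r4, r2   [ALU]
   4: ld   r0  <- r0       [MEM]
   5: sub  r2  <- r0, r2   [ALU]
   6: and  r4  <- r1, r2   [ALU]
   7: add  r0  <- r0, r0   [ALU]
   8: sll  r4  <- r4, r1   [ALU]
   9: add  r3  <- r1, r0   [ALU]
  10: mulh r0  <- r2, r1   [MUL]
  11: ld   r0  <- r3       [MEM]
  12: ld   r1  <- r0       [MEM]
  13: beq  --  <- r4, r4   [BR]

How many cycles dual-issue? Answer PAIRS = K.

PAIRS = 5

[0] i0+i1  blt/st  -- 2-wide
[1] i2+i3  sll/sll  -- 2-wide
[2] i4  ld  -- RAW r0
[3] i5  sub  -- RAW r2
[4] i6+i7  and/add  -- 2-wide
[5] i8+i9  sll/add  -- 2-wide
[6] i10  mulh  -- WAW r0
[7] i11  ld  -- no-port MEM/MEM
[8] i12+i13  ld/beq  -- 2-wide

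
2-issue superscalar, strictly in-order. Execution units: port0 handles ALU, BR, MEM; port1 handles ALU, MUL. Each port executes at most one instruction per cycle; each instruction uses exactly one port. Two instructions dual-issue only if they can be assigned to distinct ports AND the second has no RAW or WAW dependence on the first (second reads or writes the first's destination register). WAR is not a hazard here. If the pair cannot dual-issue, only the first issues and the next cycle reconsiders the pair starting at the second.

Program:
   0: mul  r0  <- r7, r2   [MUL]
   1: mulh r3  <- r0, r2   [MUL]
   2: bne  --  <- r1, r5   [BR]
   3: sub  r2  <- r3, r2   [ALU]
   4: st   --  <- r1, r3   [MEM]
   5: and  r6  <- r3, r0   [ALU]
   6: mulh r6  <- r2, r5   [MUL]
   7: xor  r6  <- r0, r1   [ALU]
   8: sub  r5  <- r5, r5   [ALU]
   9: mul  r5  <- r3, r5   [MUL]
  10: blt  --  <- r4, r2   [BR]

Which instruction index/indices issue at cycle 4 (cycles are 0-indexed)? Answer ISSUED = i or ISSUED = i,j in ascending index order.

  cy0 -> i0 (mul.MUL) no-port MUL/MUL
  cy1 -> i1/i2 (mulh.MUL+bne.BR) pair
  cy2 -> i3/i4 (sub.ALU+st.MEM) pair
  cy3 -> i5 (and.ALU) WAW r6
  cy4 -> i6 (mulh.MUL) WAW r6
  cy5 -> i7/i8 (xor.ALU+sub.ALU) pair
  cy6 -> i9/i10 (mul.MUL+blt.BR) pair

ISSUED = 6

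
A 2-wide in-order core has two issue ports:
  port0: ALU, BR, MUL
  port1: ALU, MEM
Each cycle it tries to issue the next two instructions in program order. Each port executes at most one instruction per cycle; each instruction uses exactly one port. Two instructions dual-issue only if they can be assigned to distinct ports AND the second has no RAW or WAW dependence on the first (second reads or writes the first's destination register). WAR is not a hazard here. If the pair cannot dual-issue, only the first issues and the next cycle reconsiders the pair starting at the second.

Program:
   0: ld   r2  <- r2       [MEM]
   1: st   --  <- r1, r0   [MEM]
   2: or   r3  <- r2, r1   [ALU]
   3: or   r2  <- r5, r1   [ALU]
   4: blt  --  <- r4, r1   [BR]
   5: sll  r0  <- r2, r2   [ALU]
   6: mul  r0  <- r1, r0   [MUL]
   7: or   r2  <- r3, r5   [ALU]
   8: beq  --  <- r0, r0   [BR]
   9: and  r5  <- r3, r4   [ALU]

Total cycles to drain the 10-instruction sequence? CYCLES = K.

0. ld.MEM @i0  | no-port MEM/MEM
1. st.MEM or.ALU @i1,i2  | pair
2. or.ALU blt.BR @i3,i4  | pair
3. sll.ALU @i5  | RAW+WAW r0
4. mul.MUL or.ALU @i6,i7  | pair
5. beq.BR and.ALU @i8,i9  | pair

CYCLES = 6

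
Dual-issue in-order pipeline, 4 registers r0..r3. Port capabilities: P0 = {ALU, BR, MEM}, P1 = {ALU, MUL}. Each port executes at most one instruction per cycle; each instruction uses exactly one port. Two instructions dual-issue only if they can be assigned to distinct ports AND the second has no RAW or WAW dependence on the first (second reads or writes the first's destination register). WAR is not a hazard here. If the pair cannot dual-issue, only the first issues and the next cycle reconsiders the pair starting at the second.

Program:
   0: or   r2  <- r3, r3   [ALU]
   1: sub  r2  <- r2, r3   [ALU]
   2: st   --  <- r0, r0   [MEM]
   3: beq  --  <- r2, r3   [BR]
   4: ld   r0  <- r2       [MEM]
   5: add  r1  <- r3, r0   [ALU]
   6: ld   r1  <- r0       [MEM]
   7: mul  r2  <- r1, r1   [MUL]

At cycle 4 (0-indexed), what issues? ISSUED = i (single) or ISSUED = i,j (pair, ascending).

ISSUED = 5

[0] i0  or  -- RAW+WAW r2
[1] i1+i2  sub/st  -- dual
[2] i3  beq  -- no-port BR/MEM
[3] i4  ld  -- RAW r0
[4] i5  add  -- WAW r1
[5] i6  ld  -- RAW r1
[6] i7  mul  -- tail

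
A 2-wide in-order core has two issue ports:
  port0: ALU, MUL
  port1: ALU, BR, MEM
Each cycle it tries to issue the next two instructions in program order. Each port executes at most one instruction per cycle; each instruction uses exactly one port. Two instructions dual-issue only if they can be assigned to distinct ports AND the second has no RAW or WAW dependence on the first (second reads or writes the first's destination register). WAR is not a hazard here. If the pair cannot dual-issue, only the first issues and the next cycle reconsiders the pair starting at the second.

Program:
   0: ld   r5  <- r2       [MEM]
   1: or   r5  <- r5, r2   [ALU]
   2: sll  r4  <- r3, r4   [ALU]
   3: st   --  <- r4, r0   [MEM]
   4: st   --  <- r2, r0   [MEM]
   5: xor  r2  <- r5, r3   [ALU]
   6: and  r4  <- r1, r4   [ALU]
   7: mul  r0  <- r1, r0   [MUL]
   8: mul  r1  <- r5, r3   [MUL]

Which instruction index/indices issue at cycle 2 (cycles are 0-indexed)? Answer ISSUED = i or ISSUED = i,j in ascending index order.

ISSUED = 3

c0: i0 ld.MEM  RAW+WAW r5
c1: i1,i2 or.ALU sll.ALU  pair
c2: i3 st.MEM  no-port MEM/MEM
c3: i4,i5 st.MEM xor.ALU  pair
c4: i6,i7 and.ALU mul.MUL  pair
c5: i8 mul.MUL  tail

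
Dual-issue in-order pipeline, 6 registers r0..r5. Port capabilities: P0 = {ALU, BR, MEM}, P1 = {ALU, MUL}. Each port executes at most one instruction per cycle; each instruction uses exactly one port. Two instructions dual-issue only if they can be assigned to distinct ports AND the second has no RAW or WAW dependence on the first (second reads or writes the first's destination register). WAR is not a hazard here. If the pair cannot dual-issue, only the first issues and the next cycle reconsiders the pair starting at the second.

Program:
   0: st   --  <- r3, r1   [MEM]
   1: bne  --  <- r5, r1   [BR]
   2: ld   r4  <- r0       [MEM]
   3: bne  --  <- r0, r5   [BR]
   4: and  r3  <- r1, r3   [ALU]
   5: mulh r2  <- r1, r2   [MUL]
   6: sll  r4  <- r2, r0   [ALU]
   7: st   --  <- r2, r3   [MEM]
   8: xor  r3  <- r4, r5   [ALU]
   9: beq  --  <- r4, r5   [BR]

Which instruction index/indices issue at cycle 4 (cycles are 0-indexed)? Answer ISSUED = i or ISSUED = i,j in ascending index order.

ISSUED = 5

  cy0 -> i0 (st) no-port MEM/BR
  cy1 -> i1 (bne) no-port BR/MEM
  cy2 -> i2 (ld) no-port MEM/BR
  cy3 -> i3,i4 (bne and) pair
  cy4 -> i5 (mulh) RAW r2
  cy5 -> i6,i7 (sll st) pair
  cy6 -> i8,i9 (xor beq) pair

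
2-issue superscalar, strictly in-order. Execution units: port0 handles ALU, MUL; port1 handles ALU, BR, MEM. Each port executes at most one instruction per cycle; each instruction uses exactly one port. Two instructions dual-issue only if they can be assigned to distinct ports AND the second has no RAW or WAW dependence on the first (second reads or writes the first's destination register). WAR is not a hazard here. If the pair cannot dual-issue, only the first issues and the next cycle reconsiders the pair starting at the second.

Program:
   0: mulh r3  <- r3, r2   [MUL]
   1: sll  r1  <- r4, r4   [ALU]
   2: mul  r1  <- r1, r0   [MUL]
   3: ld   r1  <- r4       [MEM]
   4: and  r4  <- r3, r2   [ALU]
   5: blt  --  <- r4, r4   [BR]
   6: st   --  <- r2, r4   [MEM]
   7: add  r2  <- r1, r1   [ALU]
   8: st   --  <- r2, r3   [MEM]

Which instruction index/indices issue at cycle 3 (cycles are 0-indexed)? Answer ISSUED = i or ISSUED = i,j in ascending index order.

  cy0 -> i0&i1 (mulh+sll) dual
  cy1 -> i2 (mul) WAW r1
  cy2 -> i3&i4 (ld+and) dual
  cy3 -> i5 (blt) no-port BR/MEM
  cy4 -> i6&i7 (st+add) dual
  cy5 -> i8 (st) tail

ISSUED = 5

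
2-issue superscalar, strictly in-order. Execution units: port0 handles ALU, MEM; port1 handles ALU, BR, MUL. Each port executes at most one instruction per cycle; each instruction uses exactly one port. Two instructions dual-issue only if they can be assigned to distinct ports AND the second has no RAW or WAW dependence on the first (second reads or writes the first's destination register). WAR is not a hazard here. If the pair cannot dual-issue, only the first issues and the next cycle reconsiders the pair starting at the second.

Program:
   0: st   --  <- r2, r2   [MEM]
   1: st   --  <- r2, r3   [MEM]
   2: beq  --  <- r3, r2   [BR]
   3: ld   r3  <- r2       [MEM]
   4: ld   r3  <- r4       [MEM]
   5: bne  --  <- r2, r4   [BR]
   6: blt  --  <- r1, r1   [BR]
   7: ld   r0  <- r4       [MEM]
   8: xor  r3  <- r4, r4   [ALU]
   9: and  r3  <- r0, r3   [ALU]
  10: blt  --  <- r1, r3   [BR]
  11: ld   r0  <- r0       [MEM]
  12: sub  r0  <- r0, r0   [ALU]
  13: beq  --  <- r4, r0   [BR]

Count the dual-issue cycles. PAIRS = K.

0. st.MEM @i0  | no-port MEM/MEM
1. st.MEM beq.BR @i1&i2  | 2-wide
2. ld.MEM @i3  | no-port MEM/MEM
3. ld.MEM bne.BR @i4&i5  | 2-wide
4. blt.BR ld.MEM @i6&i7  | 2-wide
5. xor.ALU @i8  | RAW+WAW r3
6. and.ALU @i9  | RAW r3
7. blt.BR ld.MEM @i10&i11  | 2-wide
8. sub.ALU @i12  | RAW r0
9. beq.BR @i13  | tail

PAIRS = 4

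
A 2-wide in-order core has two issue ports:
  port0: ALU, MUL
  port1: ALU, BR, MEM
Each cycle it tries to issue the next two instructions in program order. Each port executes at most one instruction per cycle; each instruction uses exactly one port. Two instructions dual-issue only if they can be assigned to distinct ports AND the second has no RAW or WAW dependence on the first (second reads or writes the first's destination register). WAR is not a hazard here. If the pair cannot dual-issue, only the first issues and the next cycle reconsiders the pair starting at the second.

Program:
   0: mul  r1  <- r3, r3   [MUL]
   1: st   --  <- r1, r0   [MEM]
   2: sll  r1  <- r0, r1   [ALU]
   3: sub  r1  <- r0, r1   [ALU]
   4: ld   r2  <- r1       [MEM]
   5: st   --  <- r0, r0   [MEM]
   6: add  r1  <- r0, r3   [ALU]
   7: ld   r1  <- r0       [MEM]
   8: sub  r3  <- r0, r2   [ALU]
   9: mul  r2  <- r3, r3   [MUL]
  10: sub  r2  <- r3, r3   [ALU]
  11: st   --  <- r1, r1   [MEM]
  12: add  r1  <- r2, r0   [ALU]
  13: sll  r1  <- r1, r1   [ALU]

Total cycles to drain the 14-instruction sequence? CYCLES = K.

#0 head=0: mul.MUL i0 RAW r1
#1 head=1: st.MEM sll.ALU i1&i2 pair
#2 head=3: sub.ALU i3 RAW r1
#3 head=4: ld.MEM i4 no-port MEM/MEM
#4 head=5: st.MEM add.ALU i5&i6 pair
#5 head=7: ld.MEM sub.ALU i7&i8 pair
#6 head=9: mul.MUL i9 WAW r2
#7 head=10: sub.ALU st.MEM i10&i11 pair
#8 head=12: add.ALU i12 RAW+WAW r1
#9 head=13: sll.ALU i13 tail

CYCLES = 10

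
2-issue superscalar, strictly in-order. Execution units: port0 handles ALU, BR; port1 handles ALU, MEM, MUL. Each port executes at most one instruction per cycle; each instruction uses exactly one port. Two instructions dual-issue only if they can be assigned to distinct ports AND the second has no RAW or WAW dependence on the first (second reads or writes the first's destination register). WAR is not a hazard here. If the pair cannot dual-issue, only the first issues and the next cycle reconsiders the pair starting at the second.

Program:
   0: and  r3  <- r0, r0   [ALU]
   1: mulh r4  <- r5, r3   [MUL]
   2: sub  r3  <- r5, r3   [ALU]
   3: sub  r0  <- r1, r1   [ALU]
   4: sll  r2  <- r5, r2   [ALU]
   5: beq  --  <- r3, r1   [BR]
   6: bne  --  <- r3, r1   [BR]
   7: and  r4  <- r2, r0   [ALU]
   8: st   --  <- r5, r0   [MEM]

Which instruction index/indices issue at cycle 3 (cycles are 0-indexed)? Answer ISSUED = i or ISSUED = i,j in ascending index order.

ISSUED = 5

t=0 i0:and ; RAW r3
t=1 i1,i2:mulh sub ; pair
t=2 i3,i4:sub sll ; pair
t=3 i5:beq ; no-port BR/BR
t=4 i6,i7:bne and ; pair
t=5 i8:st ; tail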